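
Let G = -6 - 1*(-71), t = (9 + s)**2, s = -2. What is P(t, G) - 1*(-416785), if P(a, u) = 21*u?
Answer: 418150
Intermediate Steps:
t = 49 (t = (9 - 2)**2 = 7**2 = 49)
G = 65 (G = -6 + 71 = 65)
P(t, G) - 1*(-416785) = 21*65 - 1*(-416785) = 1365 + 416785 = 418150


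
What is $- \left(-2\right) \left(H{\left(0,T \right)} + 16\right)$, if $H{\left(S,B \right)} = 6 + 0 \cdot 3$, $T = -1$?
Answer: $44$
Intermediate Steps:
$H{\left(S,B \right)} = 6$ ($H{\left(S,B \right)} = 6 + 0 = 6$)
$- \left(-2\right) \left(H{\left(0,T \right)} + 16\right) = - \left(-2\right) \left(6 + 16\right) = - \left(-2\right) 22 = \left(-1\right) \left(-44\right) = 44$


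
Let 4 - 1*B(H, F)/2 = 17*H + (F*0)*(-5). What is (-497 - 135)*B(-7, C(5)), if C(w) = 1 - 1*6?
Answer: -155472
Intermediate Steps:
C(w) = -5 (C(w) = 1 - 6 = -5)
B(H, F) = 8 - 34*H (B(H, F) = 8 - 2*(17*H + (F*0)*(-5)) = 8 - 2*(17*H + 0*(-5)) = 8 - 2*(17*H + 0) = 8 - 34*H)
(-497 - 135)*B(-7, C(5)) = (-497 - 135)*(8 - 34*(-7)) = -632*(8 + 238) = -632*246 = -155472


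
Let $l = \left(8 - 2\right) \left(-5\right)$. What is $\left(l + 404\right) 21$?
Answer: $7854$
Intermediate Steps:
$l = -30$ ($l = \left(8 - 2\right) \left(-5\right) = 6 \left(-5\right) = -30$)
$\left(l + 404\right) 21 = \left(-30 + 404\right) 21 = 374 \cdot 21 = 7854$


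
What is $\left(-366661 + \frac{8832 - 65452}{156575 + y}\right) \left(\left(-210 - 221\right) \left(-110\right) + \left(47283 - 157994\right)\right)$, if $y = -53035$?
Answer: $\frac{120158390419228}{5177} \approx 2.321 \cdot 10^{10}$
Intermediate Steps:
$\left(-366661 + \frac{8832 - 65452}{156575 + y}\right) \left(\left(-210 - 221\right) \left(-110\right) + \left(47283 - 157994\right)\right) = \left(-366661 + \frac{8832 - 65452}{156575 - 53035}\right) \left(\left(-210 - 221\right) \left(-110\right) + \left(47283 - 157994\right)\right) = \left(-366661 - \frac{56620}{103540}\right) \left(\left(-431\right) \left(-110\right) - 110711\right) = \left(-366661 - \frac{2831}{5177}\right) \left(47410 - 110711\right) = \left(-366661 - \frac{2831}{5177}\right) \left(-63301\right) = \left(- \frac{1898206828}{5177}\right) \left(-63301\right) = \frac{120158390419228}{5177}$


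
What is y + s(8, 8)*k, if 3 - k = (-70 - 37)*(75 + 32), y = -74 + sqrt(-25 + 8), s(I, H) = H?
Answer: 91542 + I*sqrt(17) ≈ 91542.0 + 4.1231*I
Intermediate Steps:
y = -74 + I*sqrt(17) (y = -74 + sqrt(-17) = -74 + I*sqrt(17) ≈ -74.0 + 4.1231*I)
k = 11452 (k = 3 - (-70 - 37)*(75 + 32) = 3 - (-107)*107 = 3 - 1*(-11449) = 3 + 11449 = 11452)
y + s(8, 8)*k = (-74 + I*sqrt(17)) + 8*11452 = (-74 + I*sqrt(17)) + 91616 = 91542 + I*sqrt(17)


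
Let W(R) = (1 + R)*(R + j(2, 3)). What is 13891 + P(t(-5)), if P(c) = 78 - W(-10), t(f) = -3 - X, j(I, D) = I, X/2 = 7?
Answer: 13897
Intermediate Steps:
X = 14 (X = 2*7 = 14)
t(f) = -17 (t(f) = -3 - 1*14 = -3 - 14 = -17)
W(R) = (1 + R)*(2 + R) (W(R) = (1 + R)*(R + 2) = (1 + R)*(2 + R))
P(c) = 6 (P(c) = 78 - (2 + (-10)**2 + 3*(-10)) = 78 - (2 + 100 - 30) = 78 - 1*72 = 78 - 72 = 6)
13891 + P(t(-5)) = 13891 + 6 = 13897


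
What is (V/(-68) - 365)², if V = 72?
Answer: 38725729/289 ≈ 1.3400e+5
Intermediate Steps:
(V/(-68) - 365)² = (72/(-68) - 365)² = (72*(-1/68) - 365)² = (-18/17 - 365)² = (-6223/17)² = 38725729/289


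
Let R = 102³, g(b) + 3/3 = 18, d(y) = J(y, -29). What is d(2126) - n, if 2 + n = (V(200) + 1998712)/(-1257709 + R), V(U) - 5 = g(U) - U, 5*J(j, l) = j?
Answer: 429718806/982505 ≈ 437.37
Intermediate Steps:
J(j, l) = j/5
d(y) = y/5
g(b) = 17 (g(b) = -1 + 18 = 17)
V(U) = 22 - U (V(U) = 5 + (17 - U) = 22 - U)
R = 1061208
n = -2391536/196501 (n = -2 + ((22 - 1*200) + 1998712)/(-1257709 + 1061208) = -2 + ((22 - 200) + 1998712)/(-196501) = -2 + (-178 + 1998712)*(-1/196501) = -2 + 1998534*(-1/196501) = -2 - 1998534/196501 = -2391536/196501 ≈ -12.171)
d(2126) - n = (⅕)*2126 - 1*(-2391536/196501) = 2126/5 + 2391536/196501 = 429718806/982505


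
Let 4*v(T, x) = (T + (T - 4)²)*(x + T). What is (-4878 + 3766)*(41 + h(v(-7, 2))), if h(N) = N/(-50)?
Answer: -243806/5 ≈ -48761.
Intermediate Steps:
v(T, x) = (T + x)*(T + (-4 + T)²)/4 (v(T, x) = ((T + (T - 4)²)*(x + T))/4 = ((T + (-4 + T)²)*(T + x))/4 = ((T + x)*(T + (-4 + T)²))/4 = (T + x)*(T + (-4 + T)²)/4)
h(N) = -N/50 (h(N) = N*(-1/50) = -N/50)
(-4878 + 3766)*(41 + h(v(-7, 2))) = (-4878 + 3766)*(41 - ((¼)*(-7)² + (¼)*(-7)*2 + (¼)*(-7)*(-4 - 7)² + (¼)*2*(-4 - 7)²)/50) = -1112*(41 - ((¼)*49 - 7/2 + (¼)*(-7)*(-11)² + (¼)*2*(-11)²)/50) = -1112*(41 - (49/4 - 7/2 + (¼)*(-7)*121 + (¼)*2*121)/50) = -1112*(41 - (49/4 - 7/2 - 847/4 + 121/2)/50) = -1112*(41 - 1/50*(-285/2)) = -1112*(41 + 57/20) = -1112*877/20 = -243806/5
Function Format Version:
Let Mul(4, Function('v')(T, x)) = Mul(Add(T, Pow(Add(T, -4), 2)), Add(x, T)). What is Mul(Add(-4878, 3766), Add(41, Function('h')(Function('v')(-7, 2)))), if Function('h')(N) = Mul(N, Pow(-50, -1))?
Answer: Rational(-243806, 5) ≈ -48761.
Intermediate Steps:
Function('v')(T, x) = Mul(Rational(1, 4), Add(T, x), Add(T, Pow(Add(-4, T), 2))) (Function('v')(T, x) = Mul(Rational(1, 4), Mul(Add(T, Pow(Add(T, -4), 2)), Add(x, T))) = Mul(Rational(1, 4), Mul(Add(T, Pow(Add(-4, T), 2)), Add(T, x))) = Mul(Rational(1, 4), Mul(Add(T, x), Add(T, Pow(Add(-4, T), 2)))) = Mul(Rational(1, 4), Add(T, x), Add(T, Pow(Add(-4, T), 2))))
Function('h')(N) = Mul(Rational(-1, 50), N) (Function('h')(N) = Mul(N, Rational(-1, 50)) = Mul(Rational(-1, 50), N))
Mul(Add(-4878, 3766), Add(41, Function('h')(Function('v')(-7, 2)))) = Mul(Add(-4878, 3766), Add(41, Mul(Rational(-1, 50), Add(Mul(Rational(1, 4), Pow(-7, 2)), Mul(Rational(1, 4), -7, 2), Mul(Rational(1, 4), -7, Pow(Add(-4, -7), 2)), Mul(Rational(1, 4), 2, Pow(Add(-4, -7), 2)))))) = Mul(-1112, Add(41, Mul(Rational(-1, 50), Add(Mul(Rational(1, 4), 49), Rational(-7, 2), Mul(Rational(1, 4), -7, Pow(-11, 2)), Mul(Rational(1, 4), 2, Pow(-11, 2)))))) = Mul(-1112, Add(41, Mul(Rational(-1, 50), Add(Rational(49, 4), Rational(-7, 2), Mul(Rational(1, 4), -7, 121), Mul(Rational(1, 4), 2, 121))))) = Mul(-1112, Add(41, Mul(Rational(-1, 50), Add(Rational(49, 4), Rational(-7, 2), Rational(-847, 4), Rational(121, 2))))) = Mul(-1112, Add(41, Mul(Rational(-1, 50), Rational(-285, 2)))) = Mul(-1112, Add(41, Rational(57, 20))) = Mul(-1112, Rational(877, 20)) = Rational(-243806, 5)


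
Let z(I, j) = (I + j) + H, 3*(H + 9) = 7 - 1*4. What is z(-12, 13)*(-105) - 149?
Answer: 586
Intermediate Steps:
H = -8 (H = -9 + (7 - 1*4)/3 = -9 + (7 - 4)/3 = -9 + (⅓)*3 = -9 + 1 = -8)
z(I, j) = -8 + I + j (z(I, j) = (I + j) - 8 = -8 + I + j)
z(-12, 13)*(-105) - 149 = (-8 - 12 + 13)*(-105) - 149 = -7*(-105) - 149 = 735 - 149 = 586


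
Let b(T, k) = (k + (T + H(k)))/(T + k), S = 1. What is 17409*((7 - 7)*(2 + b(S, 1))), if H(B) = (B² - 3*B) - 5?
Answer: 0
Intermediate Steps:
H(B) = -5 + B² - 3*B
b(T, k) = (-5 + T + k² - 2*k)/(T + k) (b(T, k) = (k + (T + (-5 + k² - 3*k)))/(T + k) = (k + (-5 + T + k² - 3*k))/(T + k) = (-5 + T + k² - 2*k)/(T + k))
17409*((7 - 7)*(2 + b(S, 1))) = 17409*((7 - 7)*(2 + (-5 + 1 + 1² - 2*1)/(1 + 1))) = 17409*(0*(2 + (-5 + 1 + 1 - 2)/2)) = 17409*(0*(2 + (½)*(-5))) = 17409*(0*(2 - 5/2)) = 17409*(0*(-½)) = 17409*0 = 0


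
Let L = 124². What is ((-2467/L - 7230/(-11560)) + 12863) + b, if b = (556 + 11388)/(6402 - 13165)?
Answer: 386526201685587/30052499632 ≈ 12862.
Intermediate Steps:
L = 15376
b = -11944/6763 (b = 11944/(-6763) = 11944*(-1/6763) = -11944/6763 ≈ -1.7661)
((-2467/L - 7230/(-11560)) + 12863) + b = ((-2467/15376 - 7230/(-11560)) + 12863) - 11944/6763 = ((-2467*1/15376 - 7230*(-1/11560)) + 12863) - 11944/6763 = ((-2467/15376 + 723/1156) + 12863) - 11944/6763 = (2066249/4443664 + 12863) - 11944/6763 = 57160916281/4443664 - 11944/6763 = 386526201685587/30052499632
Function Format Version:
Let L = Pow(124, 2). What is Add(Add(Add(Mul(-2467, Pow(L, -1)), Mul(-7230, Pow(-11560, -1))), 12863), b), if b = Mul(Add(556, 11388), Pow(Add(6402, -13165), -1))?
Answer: Rational(386526201685587, 30052499632) ≈ 12862.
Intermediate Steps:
L = 15376
b = Rational(-11944, 6763) (b = Mul(11944, Pow(-6763, -1)) = Mul(11944, Rational(-1, 6763)) = Rational(-11944, 6763) ≈ -1.7661)
Add(Add(Add(Mul(-2467, Pow(L, -1)), Mul(-7230, Pow(-11560, -1))), 12863), b) = Add(Add(Add(Mul(-2467, Pow(15376, -1)), Mul(-7230, Pow(-11560, -1))), 12863), Rational(-11944, 6763)) = Add(Add(Add(Mul(-2467, Rational(1, 15376)), Mul(-7230, Rational(-1, 11560))), 12863), Rational(-11944, 6763)) = Add(Add(Add(Rational(-2467, 15376), Rational(723, 1156)), 12863), Rational(-11944, 6763)) = Add(Add(Rational(2066249, 4443664), 12863), Rational(-11944, 6763)) = Add(Rational(57160916281, 4443664), Rational(-11944, 6763)) = Rational(386526201685587, 30052499632)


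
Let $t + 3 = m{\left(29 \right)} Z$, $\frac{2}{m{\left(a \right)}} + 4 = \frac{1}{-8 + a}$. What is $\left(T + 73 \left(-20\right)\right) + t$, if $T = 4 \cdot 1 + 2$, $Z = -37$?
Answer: $- \frac{119377}{83} \approx -1438.3$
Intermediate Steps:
$T = 6$ ($T = 4 + 2 = 6$)
$m{\left(a \right)} = \frac{2}{-4 + \frac{1}{-8 + a}}$
$t = \frac{1305}{83}$ ($t = -3 + \frac{2 \left(8 - 29\right)}{-33 + 4 \cdot 29} \left(-37\right) = -3 + \frac{2 \left(8 - 29\right)}{-33 + 116} \left(-37\right) = -3 + 2 \cdot \frac{1}{83} \left(-21\right) \left(-37\right) = -3 - - \frac{1554}{83} = -3 + \frac{1554}{83} = \frac{1305}{83} \approx 15.723$)
$\left(T + 73 \left(-20\right)\right) + t = \left(6 + 73 \left(-20\right)\right) + \frac{1305}{83} = \left(6 - 1460\right) + \frac{1305}{83} = -1454 + \frac{1305}{83} = - \frac{119377}{83}$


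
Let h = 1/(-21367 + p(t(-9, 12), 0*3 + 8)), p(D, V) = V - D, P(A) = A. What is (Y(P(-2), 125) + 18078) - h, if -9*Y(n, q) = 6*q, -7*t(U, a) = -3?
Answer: 8071471765/448548 ≈ 17995.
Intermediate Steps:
t(U, a) = 3/7 (t(U, a) = -1/7*(-3) = 3/7)
Y(n, q) = -2*q/3
h = -7/149516 (h = 1/(-21367 + ((0*3 + 8) - 1*3/7)) = 1/(-21367 + ((0 + 8) - 3/7)) = 1/(-21367 + (8 - 3/7)) = 1/(-21367 + 53/7) = 1/(-149516/7) = -7/149516 ≈ -4.6818e-5)
(Y(P(-2), 125) + 18078) - h = (-2/3*125 + 18078) - 1*(-7/149516) = (-250/3 + 18078) + 7/149516 = 53984/3 + 7/149516 = 8071471765/448548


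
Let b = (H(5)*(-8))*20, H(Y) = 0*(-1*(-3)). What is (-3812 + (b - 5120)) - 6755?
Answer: -15687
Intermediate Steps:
H(Y) = 0 (H(Y) = 0*3 = 0)
b = 0 (b = (0*(-8))*20 = 0*20 = 0)
(-3812 + (b - 5120)) - 6755 = (-3812 + (0 - 5120)) - 6755 = (-3812 - 5120) - 6755 = -8932 - 6755 = -15687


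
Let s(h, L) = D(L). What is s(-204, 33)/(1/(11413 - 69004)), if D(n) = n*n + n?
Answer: -64617102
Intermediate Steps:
D(n) = n + n² (D(n) = n² + n = n + n²)
s(h, L) = L*(1 + L)
s(-204, 33)/(1/(11413 - 69004)) = (33*(1 + 33))/(1/(11413 - 69004)) = (33*34)/(1/(-57591)) = 1122/(-1/57591) = 1122*(-57591) = -64617102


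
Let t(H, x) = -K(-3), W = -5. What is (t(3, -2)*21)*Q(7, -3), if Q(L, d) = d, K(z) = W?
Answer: -315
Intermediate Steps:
K(z) = -5
t(H, x) = 5 (t(H, x) = -1*(-5) = 5)
(t(3, -2)*21)*Q(7, -3) = (5*21)*(-3) = 105*(-3) = -315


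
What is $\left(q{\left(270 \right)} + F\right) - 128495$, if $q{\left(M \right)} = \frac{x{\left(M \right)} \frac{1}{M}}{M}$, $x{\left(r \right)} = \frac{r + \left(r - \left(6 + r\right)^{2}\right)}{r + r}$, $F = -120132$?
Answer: $- \frac{271873626601}{1093500} \approx -2.4863 \cdot 10^{5}$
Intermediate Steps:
$x{\left(r \right)} = \frac{- \left(6 + r\right)^{2} + 2 r}{2 r}$
$q{\left(M \right)} = \frac{M - \frac{\left(6 + M\right)^{2}}{2}}{M^{3}}$ ($q{\left(M \right)} = \frac{\frac{M - \frac{\left(6 + M\right)^{2}}{2}}{M} \frac{1}{M}}{M} = \frac{\frac{1}{M^{2}} \left(M - \frac{\left(6 + M\right)^{2}}{2}\right)}{M} = \frac{M - \frac{\left(6 + M\right)^{2}}{2}}{M^{3}}$)
$\left(q{\left(270 \right)} + F\right) - 128495 = \left(\frac{270 - \frac{\left(6 + 270\right)^{2}}{2}}{19683000} - 120132\right) - 128495 = \left(\frac{270 - \frac{276^{2}}{2}}{19683000} - 120132\right) - 128495 = \left(\frac{270 - 38088}{19683000} - 120132\right) - 128495 = \left(\frac{1}{19683000} \left(-37818\right) - 120132\right) - 128495 = \left(- \frac{2101}{1093500} - 120132\right) - 128495 = - \frac{131364344101}{1093500} - 128495 = - \frac{271873626601}{1093500}$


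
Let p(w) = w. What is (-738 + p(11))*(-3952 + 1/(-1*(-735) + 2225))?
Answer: 8504387113/2960 ≈ 2.8731e+6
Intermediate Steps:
(-738 + p(11))*(-3952 + 1/(-1*(-735) + 2225)) = (-738 + 11)*(-3952 + 1/(-1*(-735) + 2225)) = -727*(-3952 + 1/(735 + 2225)) = -727*(-3952 + 1/2960) = -727*(-11697919/2960) = 8504387113/2960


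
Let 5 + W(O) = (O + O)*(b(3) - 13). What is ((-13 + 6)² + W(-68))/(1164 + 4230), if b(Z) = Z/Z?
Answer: 838/2697 ≈ 0.31072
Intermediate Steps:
b(Z) = 1
W(O) = -5 - 24*O (W(O) = -5 + (O + O)*(1 - 13) = -5 + (2*O)*(-12) = -5 - 24*O)
((-13 + 6)² + W(-68))/(1164 + 4230) = ((-13 + 6)² + (-5 - 24*(-68)))/(1164 + 4230) = ((-7)² + (-5 + 1632))/5394 = (49 + 1627)*(1/5394) = 1676*(1/5394) = 838/2697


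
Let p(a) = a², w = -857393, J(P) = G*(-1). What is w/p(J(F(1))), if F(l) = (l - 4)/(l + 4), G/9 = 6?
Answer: -857393/2916 ≈ -294.03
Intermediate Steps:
G = 54 (G = 9*6 = 54)
F(l) = (-4 + l)/(4 + l)
J(P) = -54 (J(P) = 54*(-1) = -54)
w/p(J(F(1))) = -857393/((-54)²) = -857393/2916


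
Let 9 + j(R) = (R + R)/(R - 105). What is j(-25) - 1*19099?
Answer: -248399/13 ≈ -19108.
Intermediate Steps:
j(R) = -9 + 2*R/(-105 + R) (j(R) = -9 + (R + R)/(R - 105) = -9 + (2*R)/(-105 + R) = -9 + 2*R/(-105 + R))
j(-25) - 1*19099 = 7*(135 - 1*(-25))/(-105 - 25) - 1*19099 = 7*(135 + 25)/(-130) - 19099 = 7*(-1/130)*160 - 19099 = -112/13 - 19099 = -248399/13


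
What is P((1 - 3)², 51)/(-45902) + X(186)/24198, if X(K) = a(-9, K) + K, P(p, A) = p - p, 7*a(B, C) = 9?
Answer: 437/56462 ≈ 0.0077397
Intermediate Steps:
a(B, C) = 9/7 (a(B, C) = (⅐)*9 = 9/7)
P(p, A) = 0
X(K) = 9/7 + K
P((1 - 3)², 51)/(-45902) + X(186)/24198 = 0/(-45902) + (9/7 + 186)/24198 = 0*(-1/45902) + (1311/7)*(1/24198) = 0 + 437/56462 = 437/56462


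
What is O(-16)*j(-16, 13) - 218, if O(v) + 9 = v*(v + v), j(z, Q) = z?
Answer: -8266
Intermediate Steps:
O(v) = -9 + 2*v² (O(v) = -9 + v*(v + v) = -9 + v*(2*v) = -9 + 2*v²)
O(-16)*j(-16, 13) - 218 = (-9 + 2*(-16)²)*(-16) - 218 = (-9 + 2*256)*(-16) - 218 = (-9 + 512)*(-16) - 218 = 503*(-16) - 218 = -8048 - 218 = -8266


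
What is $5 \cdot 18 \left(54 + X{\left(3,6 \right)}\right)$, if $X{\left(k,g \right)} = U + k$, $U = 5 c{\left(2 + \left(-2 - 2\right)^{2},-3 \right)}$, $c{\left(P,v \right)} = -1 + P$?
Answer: $12780$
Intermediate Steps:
$U = 85$ ($U = 5 \left(-1 + \left(2 + \left(-2 - 2\right)^{2}\right)\right) = 5 \left(-1 + \left(2 + \left(-4\right)^{2}\right)\right) = 5 \left(-1 + \left(2 + 16\right)\right) = 5 \left(-1 + 18\right) = 5 \cdot 17 = 85$)
$X{\left(k,g \right)} = 85 + k$
$5 \cdot 18 \left(54 + X{\left(3,6 \right)}\right) = 5 \cdot 18 \left(54 + \left(85 + 3\right)\right) = 90 \left(54 + 88\right) = 90 \cdot 142 = 12780$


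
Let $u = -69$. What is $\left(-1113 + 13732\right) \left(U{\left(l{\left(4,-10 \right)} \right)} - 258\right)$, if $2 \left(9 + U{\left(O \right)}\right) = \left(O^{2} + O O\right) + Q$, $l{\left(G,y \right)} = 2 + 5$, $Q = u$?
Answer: $- \frac{6372595}{2} \approx -3.1863 \cdot 10^{6}$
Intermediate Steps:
$Q = -69$
$l{\left(G,y \right)} = 7$
$U{\left(O \right)} = - \frac{87}{2} + O^{2}$ ($U{\left(O \right)} = -9 + \frac{\left(O^{2} + O O\right) - 69}{2} = -9 + \frac{\left(O^{2} + O^{2}\right) - 69}{2} = -9 + \frac{2 O^{2} - 69}{2} = -9 + \frac{-69 + 2 O^{2}}{2} = -9 + \left(- \frac{69}{2} + O^{2}\right) = - \frac{87}{2} + O^{2}$)
$\left(-1113 + 13732\right) \left(U{\left(l{\left(4,-10 \right)} \right)} - 258\right) = \left(-1113 + 13732\right) \left(\left(- \frac{87}{2} + 7^{2}\right) - 258\right) = 12619 \left(\left(- \frac{87}{2} + 49\right) - 258\right) = 12619 \left(\frac{11}{2} - 258\right) = 12619 \left(- \frac{505}{2}\right) = - \frac{6372595}{2}$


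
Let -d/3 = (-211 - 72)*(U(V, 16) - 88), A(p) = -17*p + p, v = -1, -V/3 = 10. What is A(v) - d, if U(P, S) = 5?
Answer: 70483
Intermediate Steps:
V = -30 (V = -3*10 = -30)
A(p) = -16*p
d = -70467 (d = -3*(-211 - 72)*(5 - 88) = -(-849)*(-83) = -3*23489 = -70467)
A(v) - d = -16*(-1) - 1*(-70467) = 16 + 70467 = 70483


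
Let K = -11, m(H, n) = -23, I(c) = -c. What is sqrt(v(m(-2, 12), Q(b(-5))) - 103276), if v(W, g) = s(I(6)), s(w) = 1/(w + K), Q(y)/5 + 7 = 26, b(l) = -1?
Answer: 3*I*sqrt(3316309)/17 ≈ 321.37*I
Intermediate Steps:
Q(y) = 95 (Q(y) = -35 + 5*26 = -35 + 130 = 95)
s(w) = 1/(-11 + w) (s(w) = 1/(w - 11) = 1/(-11 + w))
v(W, g) = -1/17 (v(W, g) = 1/(-11 - 1*6) = 1/(-11 - 6) = 1/(-17) = -1/17)
sqrt(v(m(-2, 12), Q(b(-5))) - 103276) = sqrt(-1/17 - 103276) = sqrt(-1755693/17) = 3*I*sqrt(3316309)/17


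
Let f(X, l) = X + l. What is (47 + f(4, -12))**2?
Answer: 1521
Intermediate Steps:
(47 + f(4, -12))**2 = (47 + (4 - 12))**2 = (47 - 8)**2 = 39**2 = 1521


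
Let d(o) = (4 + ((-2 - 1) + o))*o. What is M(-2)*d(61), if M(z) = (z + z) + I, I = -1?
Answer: -18910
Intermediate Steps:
d(o) = o*(1 + o) (d(o) = (4 + (-3 + o))*o = (1 + o)*o = o*(1 + o))
M(z) = -1 + 2*z (M(z) = (z + z) - 1 = 2*z - 1 = -1 + 2*z)
M(-2)*d(61) = (-1 + 2*(-2))*(61*(1 + 61)) = (-1 - 4)*(61*62) = -5*3782 = -18910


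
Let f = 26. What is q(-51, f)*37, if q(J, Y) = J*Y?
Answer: -49062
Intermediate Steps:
q(-51, f)*37 = -51*26*37 = -1326*37 = -49062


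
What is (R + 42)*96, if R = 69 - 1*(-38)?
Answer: 14304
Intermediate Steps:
R = 107 (R = 69 + 38 = 107)
(R + 42)*96 = (107 + 42)*96 = 149*96 = 14304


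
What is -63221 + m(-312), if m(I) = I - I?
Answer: -63221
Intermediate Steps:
m(I) = 0
-63221 + m(-312) = -63221 + 0 = -63221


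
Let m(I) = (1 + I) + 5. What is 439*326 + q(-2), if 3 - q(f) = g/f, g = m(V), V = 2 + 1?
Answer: 286243/2 ≈ 1.4312e+5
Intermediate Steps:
V = 3
m(I) = 6 + I
g = 9 (g = 6 + 3 = 9)
q(f) = 3 - 9/f
439*326 + q(-2) = 439*326 + (3 - 9/(-2)) = 143114 + (3 - 9*(-1/2)) = 143114 + (3 + 9/2) = 143114 + 15/2 = 286243/2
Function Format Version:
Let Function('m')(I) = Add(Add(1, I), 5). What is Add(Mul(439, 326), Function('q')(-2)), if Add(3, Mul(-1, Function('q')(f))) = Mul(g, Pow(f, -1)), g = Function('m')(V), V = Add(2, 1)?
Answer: Rational(286243, 2) ≈ 1.4312e+5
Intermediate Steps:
V = 3
Function('m')(I) = Add(6, I)
g = 9 (g = Add(6, 3) = 9)
Function('q')(f) = Add(3, Mul(-9, Pow(f, -1))) (Function('q')(f) = Add(3, Mul(-1, Mul(9, Pow(f, -1)))) = Add(3, Mul(-9, Pow(f, -1))))
Add(Mul(439, 326), Function('q')(-2)) = Add(Mul(439, 326), Add(3, Mul(-9, Pow(-2, -1)))) = Add(143114, Add(3, Mul(-9, Rational(-1, 2)))) = Add(143114, Add(3, Rational(9, 2))) = Add(143114, Rational(15, 2)) = Rational(286243, 2)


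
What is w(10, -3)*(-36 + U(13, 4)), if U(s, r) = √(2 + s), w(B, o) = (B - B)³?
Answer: 0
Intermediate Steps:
w(B, o) = 0 (w(B, o) = 0³ = 0)
w(10, -3)*(-36 + U(13, 4)) = 0*(-36 + √(2 + 13)) = 0*(-36 + √15) = 0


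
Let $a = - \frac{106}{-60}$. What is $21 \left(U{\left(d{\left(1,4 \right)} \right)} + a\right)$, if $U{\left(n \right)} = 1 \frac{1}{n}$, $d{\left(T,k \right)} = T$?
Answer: $\frac{581}{10} \approx 58.1$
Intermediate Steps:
$U{\left(n \right)} = \frac{1}{n}$
$a = \frac{53}{30}$ ($a = \left(-106\right) \left(- \frac{1}{60}\right) = \frac{53}{30} \approx 1.7667$)
$21 \left(U{\left(d{\left(1,4 \right)} \right)} + a\right) = 21 \left(1^{-1} + \frac{53}{30}\right) = 21 \left(1 + \frac{53}{30}\right) = 21 \cdot \frac{83}{30} = \frac{581}{10}$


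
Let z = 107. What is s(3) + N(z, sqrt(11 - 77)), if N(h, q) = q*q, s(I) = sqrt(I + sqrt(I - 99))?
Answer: -66 + sqrt(3 + 4*I*sqrt(6)) ≈ -63.426 + 1.9035*I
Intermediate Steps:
s(I) = sqrt(I + sqrt(-99 + I))
N(h, q) = q**2
s(3) + N(z, sqrt(11 - 77)) = sqrt(3 + sqrt(-99 + 3)) + (sqrt(11 - 77))**2 = sqrt(3 + sqrt(-96)) + (sqrt(-66))**2 = sqrt(3 + 4*I*sqrt(6)) + (I*sqrt(66))**2 = sqrt(3 + 4*I*sqrt(6)) - 66 = -66 + sqrt(3 + 4*I*sqrt(6))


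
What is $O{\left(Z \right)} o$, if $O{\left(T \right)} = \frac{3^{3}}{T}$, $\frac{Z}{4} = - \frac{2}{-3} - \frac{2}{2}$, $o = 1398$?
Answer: $- \frac{56619}{2} \approx -28310.0$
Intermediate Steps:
$Z = - \frac{4}{3}$ ($Z = 4 \left(- \frac{2}{-3} - \frac{2}{2}\right) = 4 \left(\left(-2\right) \left(- \frac{1}{3}\right) - 1\right) = 4 \left(\frac{2}{3} - 1\right) = 4 \left(- \frac{1}{3}\right) = - \frac{4}{3} \approx -1.3333$)
$O{\left(T \right)} = \frac{27}{T}$
$O{\left(Z \right)} o = \frac{27}{- \frac{4}{3}} \cdot 1398 = 27 \left(- \frac{3}{4}\right) 1398 = \left(- \frac{81}{4}\right) 1398 = - \frac{56619}{2}$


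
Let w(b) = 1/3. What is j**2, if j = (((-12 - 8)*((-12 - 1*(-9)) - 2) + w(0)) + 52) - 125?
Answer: 6724/9 ≈ 747.11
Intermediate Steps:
w(b) = 1/3
j = 82/3 (j = (((-12 - 8)*((-12 - 1*(-9)) - 2) + 1/3) + 52) - 125 = ((-20*((-12 + 9) - 2) + 1/3) + 52) - 125 = ((-20*(-3 - 2) + 1/3) + 52) - 125 = ((-20*(-5) + 1/3) + 52) - 125 = ((100 + 1/3) + 52) - 125 = (301/3 + 52) - 125 = 457/3 - 125 = 82/3 ≈ 27.333)
j**2 = (82/3)**2 = 6724/9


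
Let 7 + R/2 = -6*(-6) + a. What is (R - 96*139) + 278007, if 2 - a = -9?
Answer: 264743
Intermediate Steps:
a = 11 (a = 2 - 1*(-9) = 2 + 9 = 11)
R = 80 (R = -14 + 2*(-6*(-6) + 11) = -14 + 2*(36 + 11) = -14 + 2*47 = -14 + 94 = 80)
(R - 96*139) + 278007 = (80 - 96*139) + 278007 = (80 - 13344) + 278007 = -13264 + 278007 = 264743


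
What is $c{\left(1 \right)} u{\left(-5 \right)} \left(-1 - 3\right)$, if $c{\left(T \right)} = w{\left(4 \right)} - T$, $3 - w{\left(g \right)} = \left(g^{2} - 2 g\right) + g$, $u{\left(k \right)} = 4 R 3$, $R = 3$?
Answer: $1440$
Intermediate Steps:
$u{\left(k \right)} = 36$ ($u{\left(k \right)} = 4 \cdot 3 \cdot 3 = 12 \cdot 3 = 36$)
$w{\left(g \right)} = 3 + g - g^{2}$ ($w{\left(g \right)} = 3 - \left(\left(g^{2} - 2 g\right) + g\right) = 3 - \left(g^{2} - g\right) = 3 + g - g^{2}$)
$c{\left(T \right)} = -9 - T$ ($c{\left(T \right)} = \left(3 + 4 - 4^{2}\right) - T = \left(3 + 4 - 16\right) - T = -9 - T$)
$c{\left(1 \right)} u{\left(-5 \right)} \left(-1 - 3\right) = \left(-9 - 1\right) 36 \left(-1 - 3\right) = \left(-10\right) 36 \left(-4\right) = \left(-360\right) \left(-4\right) = 1440$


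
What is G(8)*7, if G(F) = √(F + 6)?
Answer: 7*√14 ≈ 26.192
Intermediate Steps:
G(F) = √(6 + F)
G(8)*7 = √(6 + 8)*7 = √14*7 = 7*√14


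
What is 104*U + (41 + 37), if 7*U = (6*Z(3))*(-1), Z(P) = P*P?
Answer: -5070/7 ≈ -724.29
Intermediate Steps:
Z(P) = P²
U = -54/7 (U = ((6*3²)*(-1))/7 = ((6*9)*(-1))/7 = (54*(-1))/7 = (⅐)*(-54) = -54/7 ≈ -7.7143)
104*U + (41 + 37) = 104*(-54/7) + (41 + 37) = -5616/7 + 78 = -5070/7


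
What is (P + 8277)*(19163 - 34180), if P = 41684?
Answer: -750264337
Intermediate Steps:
(P + 8277)*(19163 - 34180) = (41684 + 8277)*(19163 - 34180) = 49961*(-15017) = -750264337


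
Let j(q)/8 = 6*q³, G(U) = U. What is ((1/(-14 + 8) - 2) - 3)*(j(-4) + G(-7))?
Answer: 95449/6 ≈ 15908.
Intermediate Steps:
j(q) = 48*q³ (j(q) = 8*(6*q³) = 48*q³)
((1/(-14 + 8) - 2) - 3)*(j(-4) + G(-7)) = ((1/(-14 + 8) - 2) - 3)*(48*(-4)³ - 7) = ((1/(-6) - 2) - 3)*(48*(-64) - 7) = ((-⅙ - 2) - 3)*(-3072 - 7) = (-13/6 - 3)*(-3079) = -31/6*(-3079) = 95449/6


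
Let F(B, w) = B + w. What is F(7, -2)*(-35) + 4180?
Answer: 4005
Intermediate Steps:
F(7, -2)*(-35) + 4180 = (7 - 2)*(-35) + 4180 = 5*(-35) + 4180 = -175 + 4180 = 4005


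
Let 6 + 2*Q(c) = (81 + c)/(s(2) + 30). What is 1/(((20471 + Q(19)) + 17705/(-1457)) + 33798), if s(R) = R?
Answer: 23312/1264802137 ≈ 1.8431e-5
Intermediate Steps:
Q(c) = -111/64 + c/64 (Q(c) = -3 + ((81 + c)/(2 + 30))/2 = -3 + ((81 + c)/32)/2 = -3 + ((81 + c)*(1/32))/2 = -3 + (81/32 + c/32)/2 = -3 + (81/64 + c/64) = -111/64 + c/64)
1/(((20471 + Q(19)) + 17705/(-1457)) + 33798) = 1/(((20471 + (-111/64 + (1/64)*19)) + 17705/(-1457)) + 33798) = 1/(((20471 + (-111/64 + 19/64)) + 17705*(-1/1457)) + 33798) = 1/(((20471 - 23/16) - 17705/1457) + 33798) = 1/((327513/16 - 17705/1457) + 33798) = 1/(476903161/23312 + 33798) = 1/(1264802137/23312) = 23312/1264802137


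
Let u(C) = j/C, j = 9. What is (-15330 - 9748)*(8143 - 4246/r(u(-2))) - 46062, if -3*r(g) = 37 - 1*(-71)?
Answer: -1864926241/9 ≈ -2.0721e+8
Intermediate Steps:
u(C) = 9/C
r(g) = -36 (r(g) = -(37 - 1*(-71))/3 = -(37 + 71)/3 = -1/3*108 = -36)
(-15330 - 9748)*(8143 - 4246/r(u(-2))) - 46062 = (-15330 - 9748)*(8143 - 4246/(-36)) - 46062 = -25078*(8143 - 4246*(-1/36)) - 46062 = -25078*(8143 + 2123/18) - 46062 = -25078*148697/18 - 46062 = -1864511683/9 - 46062 = -1864926241/9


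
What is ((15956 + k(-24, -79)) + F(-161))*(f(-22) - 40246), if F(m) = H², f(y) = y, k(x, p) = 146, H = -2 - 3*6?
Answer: -664502536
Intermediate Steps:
H = -20 (H = -2 - 18 = -20)
F(m) = 400 (F(m) = (-20)² = 400)
((15956 + k(-24, -79)) + F(-161))*(f(-22) - 40246) = ((15956 + 146) + 400)*(-22 - 40246) = (16102 + 400)*(-40268) = 16502*(-40268) = -664502536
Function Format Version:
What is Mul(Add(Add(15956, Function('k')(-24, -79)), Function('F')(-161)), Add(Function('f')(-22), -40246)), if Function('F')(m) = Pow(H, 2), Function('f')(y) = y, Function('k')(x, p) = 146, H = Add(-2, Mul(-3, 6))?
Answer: -664502536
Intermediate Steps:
H = -20 (H = Add(-2, -18) = -20)
Function('F')(m) = 400 (Function('F')(m) = Pow(-20, 2) = 400)
Mul(Add(Add(15956, Function('k')(-24, -79)), Function('F')(-161)), Add(Function('f')(-22), -40246)) = Mul(Add(Add(15956, 146), 400), Add(-22, -40246)) = Mul(Add(16102, 400), -40268) = Mul(16502, -40268) = -664502536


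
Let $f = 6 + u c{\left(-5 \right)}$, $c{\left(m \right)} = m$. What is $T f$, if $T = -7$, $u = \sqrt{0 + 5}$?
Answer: $-42 + 35 \sqrt{5} \approx 36.262$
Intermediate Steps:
$u = \sqrt{5} \approx 2.2361$
$f = 6 - 5 \sqrt{5}$ ($f = 6 + \sqrt{5} \left(-5\right) = 6 - 5 \sqrt{5} \approx -5.1803$)
$T f = - 7 \left(6 - 5 \sqrt{5}\right) = -42 + 35 \sqrt{5}$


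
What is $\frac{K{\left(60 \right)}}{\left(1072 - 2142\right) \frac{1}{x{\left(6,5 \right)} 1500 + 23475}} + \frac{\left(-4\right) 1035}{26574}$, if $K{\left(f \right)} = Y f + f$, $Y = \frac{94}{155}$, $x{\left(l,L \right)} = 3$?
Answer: $- \frac{37023989700}{14690993} \approx -2520.2$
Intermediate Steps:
$Y = \frac{94}{155}$ ($Y = 94 \cdot \frac{1}{155} = \frac{94}{155} \approx 0.60645$)
$K{\left(f \right)} = \frac{249 f}{155}$ ($K{\left(f \right)} = \frac{94 f}{155} + f = \frac{249 f}{155}$)
$\frac{K{\left(60 \right)}}{\left(1072 - 2142\right) \frac{1}{x{\left(6,5 \right)} 1500 + 23475}} + \frac{\left(-4\right) 1035}{26574} = \frac{\frac{249}{155} \cdot 60}{\left(1072 - 2142\right) \frac{1}{3 \cdot 1500 + 23475}} + \frac{\left(-4\right) 1035}{26574} = \frac{2988}{31 \left(- \frac{1070}{4500 + 23475}\right)} - \frac{690}{4429} = \frac{2988}{31 \left(- \frac{1070}{27975}\right)} - \frac{690}{4429} = \frac{2988}{31 \left(\left(-1070\right) \frac{1}{27975}\right)} - \frac{690}{4429} = \frac{2988}{31 \left(- \frac{214}{5595}\right)} - \frac{690}{4429} = \frac{2988}{31} \left(- \frac{5595}{214}\right) - \frac{690}{4429} = - \frac{8358930}{3317} - \frac{690}{4429} = - \frac{37023989700}{14690993}$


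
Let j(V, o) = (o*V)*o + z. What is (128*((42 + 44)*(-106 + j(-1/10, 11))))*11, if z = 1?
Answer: -70897024/5 ≈ -1.4179e+7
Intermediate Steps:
j(V, o) = 1 + V*o**2 (j(V, o) = (o*V)*o + 1 = (V*o)*o + 1 = V*o**2 + 1 = 1 + V*o**2)
(128*((42 + 44)*(-106 + j(-1/10, 11))))*11 = (128*((42 + 44)*(-106 + (1 - 1/10*11**2))))*11 = (128*(86*(-106 + (1 - 1*1/10*121))))*11 = (128*(86*(-106 + (1 - 1/10*121))))*11 = (128*(86*(-106 + (1 - 121/10))))*11 = (128*(86*(-106 - 111/10)))*11 = (128*(86*(-1171/10)))*11 = (128*(-50353/5))*11 = -6445184/5*11 = -70897024/5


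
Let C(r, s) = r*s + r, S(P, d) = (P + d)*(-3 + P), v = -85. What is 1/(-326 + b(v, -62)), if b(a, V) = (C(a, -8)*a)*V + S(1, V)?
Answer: 1/3135446 ≈ 3.1893e-7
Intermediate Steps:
S(P, d) = (-3 + P)*(P + d)
C(r, s) = r + r*s
b(a, V) = -2 - 2*V - 7*V*a**2 (b(a, V) = ((a*(1 - 8))*a)*V + (1**2 - 3*1 - 3*V + 1*V) = ((a*(-7))*a)*V + (1 - 3 - 3*V + V) = ((-7*a)*a)*V + (-2 - 2*V) = (-7*a**2)*V + (-2 - 2*V) = -7*V*a**2 + (-2 - 2*V) = -2 - 2*V - 7*V*a**2)
1/(-326 + b(v, -62)) = 1/(-326 + (-2 - 2*(-62) - 7*(-62)*(-85)**2)) = 1/(-326 + (-2 + 124 - 7*(-62)*7225)) = 1/(-326 + (-2 + 124 + 3135650)) = 1/(-326 + 3135772) = 1/3135446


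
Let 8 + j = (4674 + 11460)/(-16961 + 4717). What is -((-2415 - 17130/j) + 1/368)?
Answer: 12103089437/20991824 ≈ 576.56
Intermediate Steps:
j = -57043/6122 (j = -8 + (4674 + 11460)/(-16961 + 4717) = -8 + 16134/(-12244) = -8 + 16134*(-1/12244) = -8 - 8067/6122 = -57043/6122 ≈ -9.3177)
-((-2415 - 17130/j) + 1/368) = -((-2415 - 17130/(-57043/6122)) + 1/368) = -((-2415 - 17130*(-6122/57043)) + 1/368) = -((-2415 + 104869860/57043) + 1/368) = -(-32888985/57043 + 1/368) = -1*(-12103089437/20991824) = 12103089437/20991824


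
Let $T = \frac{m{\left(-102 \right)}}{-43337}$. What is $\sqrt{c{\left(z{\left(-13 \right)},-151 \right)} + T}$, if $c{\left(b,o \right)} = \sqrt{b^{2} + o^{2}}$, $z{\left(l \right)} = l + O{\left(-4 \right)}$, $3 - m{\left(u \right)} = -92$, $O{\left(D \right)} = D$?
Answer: $\frac{\sqrt{-4117015 + 1878095569 \sqrt{23090}}}{43337} \approx 12.327$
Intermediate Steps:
$m{\left(u \right)} = 95$ ($m{\left(u \right)} = 3 - -92 = 3 + 92 = 95$)
$z{\left(l \right)} = -4 + l$ ($z{\left(l \right)} = l - 4 = -4 + l$)
$T = - \frac{95}{43337}$ ($T = \frac{95}{-43337} = 95 \left(- \frac{1}{43337}\right) = - \frac{95}{43337} \approx -0.0021921$)
$\sqrt{c{\left(z{\left(-13 \right)},-151 \right)} + T} = \sqrt{\sqrt{\left(-4 - 13\right)^{2} + \left(-151\right)^{2}} - \frac{95}{43337}} = \sqrt{\sqrt{\left(-17\right)^{2} + 22801} - \frac{95}{43337}} = \sqrt{\sqrt{289 + 22801} - \frac{95}{43337}} = \sqrt{\sqrt{23090} - \frac{95}{43337}} = \sqrt{- \frac{95}{43337} + \sqrt{23090}}$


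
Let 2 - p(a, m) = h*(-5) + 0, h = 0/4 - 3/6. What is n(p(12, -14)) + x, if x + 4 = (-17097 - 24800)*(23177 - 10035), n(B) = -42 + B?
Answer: -1101220841/2 ≈ -5.5061e+8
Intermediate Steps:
h = -½ (h = 0*(¼) - 3*⅙ = 0 - ½ = -½ ≈ -0.50000)
p(a, m) = -½ (p(a, m) = 2 - (-½*(-5) + 0) = 2 - (5/2 + 0) = 2 - 1*5/2 = 2 - 5/2 = -½)
x = -550610378 (x = -4 + (-17097 - 24800)*(23177 - 10035) = -4 - 41897*13142 = -4 - 550610374 = -550610378)
n(p(12, -14)) + x = (-42 - ½) - 550610378 = -85/2 - 550610378 = -1101220841/2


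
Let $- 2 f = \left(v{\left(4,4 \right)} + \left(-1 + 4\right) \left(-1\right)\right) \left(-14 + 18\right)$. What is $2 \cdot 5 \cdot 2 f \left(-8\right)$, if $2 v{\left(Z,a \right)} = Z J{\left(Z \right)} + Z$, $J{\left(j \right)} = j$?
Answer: $2240$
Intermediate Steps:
$v{\left(Z,a \right)} = \frac{Z}{2} + \frac{Z^{2}}{2}$ ($v{\left(Z,a \right)} = \frac{Z Z + Z}{2} = \frac{Z^{2} + Z}{2} = \frac{Z + Z^{2}}{2} = \frac{Z}{2} + \frac{Z^{2}}{2}$)
$f = -14$ ($f = - \frac{\left(\frac{1}{2} \cdot 4 \left(1 + 4\right) + \left(-1 + 4\right) \left(-1\right)\right) \left(-14 + 18\right)}{2} = - \frac{\left(\frac{1}{2} \cdot 4 \cdot 5 + 3 \left(-1\right)\right) 4}{2} = - \frac{\left(10 - 3\right) 4}{2} = - \frac{7 \cdot 4}{2} = \left(- \frac{1}{2}\right) 28 = -14$)
$2 \cdot 5 \cdot 2 f \left(-8\right) = 2 \cdot 5 \cdot 2 \left(-14\right) \left(-8\right) = 10 \cdot 2 \left(-14\right) \left(-8\right) = 20 \left(-14\right) \left(-8\right) = \left(-280\right) \left(-8\right) = 2240$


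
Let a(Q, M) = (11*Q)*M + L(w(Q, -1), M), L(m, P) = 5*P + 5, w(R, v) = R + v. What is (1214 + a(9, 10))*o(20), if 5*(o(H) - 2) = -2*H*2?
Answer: -31626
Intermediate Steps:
L(m, P) = 5 + 5*P
a(Q, M) = 5 + 5*M + 11*M*Q (a(Q, M) = (11*Q)*M + (5 + 5*M) = 11*M*Q + (5 + 5*M) = 5 + 5*M + 11*M*Q)
o(H) = 2 - 4*H/5 (o(H) = 2 + (-2*H*2)/5 = 2 + (-4*H)/5 = 2 - 4*H/5)
(1214 + a(9, 10))*o(20) = (1214 + (5 + 5*10 + 11*10*9))*(2 - 4/5*20) = (1214 + (5 + 50 + 990))*(2 - 16) = (1214 + 1045)*(-14) = 2259*(-14) = -31626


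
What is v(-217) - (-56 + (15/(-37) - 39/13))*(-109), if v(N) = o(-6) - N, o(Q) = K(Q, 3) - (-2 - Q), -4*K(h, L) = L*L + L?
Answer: -231812/37 ≈ -6265.2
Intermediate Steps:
K(h, L) = -L/4 - L²/4 (K(h, L) = -(L*L + L)/4 = -(L² + L)/4 = -(L + L²)/4 = -L/4 - L²/4)
o(Q) = -1 + Q (o(Q) = -¼*3*(1 + 3) - (-2 - Q) = -¼*3*4 + (2 + Q) = -3 + (2 + Q) = -1 + Q)
v(N) = -7 - N (v(N) = (-1 - 6) - N = -7 - N)
v(-217) - (-56 + (15/(-37) - 39/13))*(-109) = (-7 - 1*(-217)) - (-56 + (15/(-37) - 39/13))*(-109) = (-7 + 217) - (-56 + (15*(-1/37) - 39*1/13))*(-109) = 210 - (-56 + (-15/37 - 3))*(-109) = 210 - (-56 - 126/37)*(-109) = 210 - (-2198)*(-109)/37 = 210 - 1*239582/37 = 210 - 239582/37 = -231812/37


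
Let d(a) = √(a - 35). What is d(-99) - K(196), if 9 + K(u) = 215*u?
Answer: -42131 + I*√134 ≈ -42131.0 + 11.576*I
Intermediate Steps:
d(a) = √(-35 + a)
K(u) = -9 + 215*u
d(-99) - K(196) = √(-35 - 99) - (-9 + 215*196) = √(-134) - (-9 + 42140) = I*√134 - 1*42131 = I*√134 - 42131 = -42131 + I*√134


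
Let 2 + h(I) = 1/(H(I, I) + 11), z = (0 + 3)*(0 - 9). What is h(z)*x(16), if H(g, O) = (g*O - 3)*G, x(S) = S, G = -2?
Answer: -46128/1441 ≈ -32.011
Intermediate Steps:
z = -27 (z = 3*(-9) = -27)
H(g, O) = 6 - 2*O*g (H(g, O) = (g*O - 3)*(-2) = (O*g - 3)*(-2) = (-3 + O*g)*(-2) = 6 - 2*O*g)
h(I) = -2 + 1/(17 - 2*I**2) (h(I) = -2 + 1/((6 - 2*I*I) + 11) = -2 + 1/((6 - 2*I**2) + 11) = -2 + 1/(17 - 2*I**2))
h(z)*x(16) = ((33 - 4*(-27)**2)/(-17 + 2*(-27)**2))*16 = ((33 - 4*729)/(-17 + 2*729))*16 = ((33 - 2916)/(-17 + 1458))*16 = (-2883/1441)*16 = ((1/1441)*(-2883))*16 = -2883/1441*16 = -46128/1441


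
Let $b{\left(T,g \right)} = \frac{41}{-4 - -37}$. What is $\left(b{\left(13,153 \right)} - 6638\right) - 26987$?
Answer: $- \frac{1109584}{33} \approx -33624.0$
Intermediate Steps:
$b{\left(T,g \right)} = \frac{41}{33}$ ($b{\left(T,g \right)} = \frac{41}{-4 + 37} = \frac{41}{33}$)
$\left(b{\left(13,153 \right)} - 6638\right) - 26987 = \left(\frac{41}{33} - 6638\right) - 26987 = - \frac{219013}{33} - 26987 = - \frac{1109584}{33}$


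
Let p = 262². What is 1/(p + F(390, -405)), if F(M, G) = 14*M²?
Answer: 1/2198044 ≈ 4.5495e-7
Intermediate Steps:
p = 68644
1/(p + F(390, -405)) = 1/(68644 + 14*390²) = 1/(68644 + 14*152100) = 1/(68644 + 2129400) = 1/2198044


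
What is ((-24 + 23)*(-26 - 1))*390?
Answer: 10530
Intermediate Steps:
((-24 + 23)*(-26 - 1))*390 = -1*(-27)*390 = 27*390 = 10530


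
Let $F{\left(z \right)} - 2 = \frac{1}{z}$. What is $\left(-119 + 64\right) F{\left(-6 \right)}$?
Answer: $- \frac{605}{6} \approx -100.83$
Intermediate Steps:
$F{\left(z \right)} = 2 + \frac{1}{z}$
$\left(-119 + 64\right) F{\left(-6 \right)} = \left(-119 + 64\right) \left(2 + \frac{1}{-6}\right) = - 55 \left(2 - \frac{1}{6}\right) = \left(-55\right) \frac{11}{6} = - \frac{605}{6}$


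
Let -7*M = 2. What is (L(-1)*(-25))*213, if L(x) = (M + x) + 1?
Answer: 10650/7 ≈ 1521.4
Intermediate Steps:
M = -2/7 (M = -⅐*2 = -2/7 ≈ -0.28571)
L(x) = 5/7 + x (L(x) = (-2/7 + x) + 1 = 5/7 + x)
(L(-1)*(-25))*213 = ((5/7 - 1)*(-25))*213 = -2/7*(-25)*213 = (50/7)*213 = 10650/7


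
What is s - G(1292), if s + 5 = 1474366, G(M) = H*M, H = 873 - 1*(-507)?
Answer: -308599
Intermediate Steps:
H = 1380 (H = 873 + 507 = 1380)
G(M) = 1380*M
s = 1474361 (s = -5 + 1474366 = 1474361)
s - G(1292) = 1474361 - 1380*1292 = 1474361 - 1*1782960 = 1474361 - 1782960 = -308599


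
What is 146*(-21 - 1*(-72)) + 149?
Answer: 7595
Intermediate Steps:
146*(-21 - 1*(-72)) + 149 = 146*(-21 + 72) + 149 = 146*51 + 149 = 7446 + 149 = 7595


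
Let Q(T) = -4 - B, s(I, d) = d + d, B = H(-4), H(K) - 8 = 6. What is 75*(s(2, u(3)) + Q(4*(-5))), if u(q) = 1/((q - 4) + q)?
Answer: -1275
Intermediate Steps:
H(K) = 14 (H(K) = 8 + 6 = 14)
B = 14
u(q) = 1/(-4 + 2*q) (u(q) = 1/((-4 + q) + q) = 1/(-4 + 2*q))
s(I, d) = 2*d
Q(T) = -18 (Q(T) = -4 - 1*14 = -4 - 14 = -18)
75*(s(2, u(3)) + Q(4*(-5))) = 75*(2*(1/(2*(-2 + 3))) - 18) = 75*(2*((½)/1) - 18) = 75*(2*((½)*1) - 18) = 75*(2*(½) - 18) = 75*(1 - 18) = 75*(-17) = -1275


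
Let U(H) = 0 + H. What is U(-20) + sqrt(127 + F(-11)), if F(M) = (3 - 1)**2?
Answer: -20 + sqrt(131) ≈ -8.5545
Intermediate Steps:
F(M) = 4 (F(M) = 2**2 = 4)
U(H) = H
U(-20) + sqrt(127 + F(-11)) = -20 + sqrt(127 + 4) = -20 + sqrt(131)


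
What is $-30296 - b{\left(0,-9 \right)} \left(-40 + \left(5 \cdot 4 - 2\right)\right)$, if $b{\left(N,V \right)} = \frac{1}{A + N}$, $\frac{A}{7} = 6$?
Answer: $- \frac{636205}{21} \approx -30295.0$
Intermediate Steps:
$A = 42$ ($A = 7 \cdot 6 = 42$)
$b{\left(N,V \right)} = \frac{1}{42 + N}$
$-30296 - b{\left(0,-9 \right)} \left(-40 + \left(5 \cdot 4 - 2\right)\right) = -30296 - \frac{-40 + \left(5 \cdot 4 - 2\right)}{42 + 0} = -30296 - \frac{-40 + \left(20 - 2\right)}{42} = -30296 - \frac{-40 + 18}{42} = -30296 - \frac{1}{42} \left(-22\right) = -30296 - - \frac{11}{21} = -30296 + \frac{11}{21} = - \frac{636205}{21}$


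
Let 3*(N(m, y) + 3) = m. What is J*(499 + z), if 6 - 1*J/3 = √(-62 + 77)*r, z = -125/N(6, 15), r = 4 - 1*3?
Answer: 11232 - 1872*√15 ≈ 3981.8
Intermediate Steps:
N(m, y) = -3 + m/3
r = 1 (r = 4 - 3 = 1)
z = 125 (z = -125/(-3 + (⅓)*6) = -125/(-3 + 2) = -125/(-1) = -125*(-1) = 125)
J = 18 - 3*√15 (J = 18 - 3*√(-62 + 77) = 18 - 3*√15 ≈ 6.3811)
J*(499 + z) = (18 - 3*√15)*(499 + 125) = (18 - 3*√15)*624 = 11232 - 1872*√15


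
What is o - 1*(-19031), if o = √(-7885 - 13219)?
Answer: 19031 + 4*I*√1319 ≈ 19031.0 + 145.27*I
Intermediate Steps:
o = 4*I*√1319 (o = √(-21104) = 4*I*√1319 ≈ 145.27*I)
o - 1*(-19031) = 4*I*√1319 - 1*(-19031) = 4*I*√1319 + 19031 = 19031 + 4*I*√1319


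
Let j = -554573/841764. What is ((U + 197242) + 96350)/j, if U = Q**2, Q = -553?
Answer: -504554183364/554573 ≈ -9.0981e+5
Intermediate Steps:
j = -554573/841764 (j = -554573*1/841764 = -554573/841764 ≈ -0.65882)
U = 305809 (U = (-553)**2 = 305809)
((U + 197242) + 96350)/j = ((305809 + 197242) + 96350)/(-554573/841764) = (503051 + 96350)*(-841764/554573) = 599401*(-841764/554573) = -504554183364/554573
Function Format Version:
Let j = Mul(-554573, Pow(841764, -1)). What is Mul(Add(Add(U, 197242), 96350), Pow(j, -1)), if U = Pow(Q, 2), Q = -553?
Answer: Rational(-504554183364, 554573) ≈ -9.0981e+5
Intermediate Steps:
j = Rational(-554573, 841764) (j = Mul(-554573, Rational(1, 841764)) = Rational(-554573, 841764) ≈ -0.65882)
U = 305809 (U = Pow(-553, 2) = 305809)
Mul(Add(Add(U, 197242), 96350), Pow(j, -1)) = Mul(Add(Add(305809, 197242), 96350), Pow(Rational(-554573, 841764), -1)) = Mul(Add(503051, 96350), Rational(-841764, 554573)) = Mul(599401, Rational(-841764, 554573)) = Rational(-504554183364, 554573)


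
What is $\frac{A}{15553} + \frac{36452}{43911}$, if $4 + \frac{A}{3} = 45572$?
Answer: $\frac{6569747300}{682947783} \approx 9.6197$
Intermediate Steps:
$A = 136704$ ($A = -12 + 3 \cdot 45572 = -12 + 136716 = 136704$)
$\frac{A}{15553} + \frac{36452}{43911} = \frac{136704}{15553} + \frac{36452}{43911} = \frac{6569747300}{682947783}$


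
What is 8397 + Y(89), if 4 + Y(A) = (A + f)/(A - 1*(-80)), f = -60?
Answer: 1418446/169 ≈ 8393.2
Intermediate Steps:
Y(A) = -4 + (-60 + A)/(80 + A) (Y(A) = -4 + (A - 60)/(A - 1*(-80)) = -4 + (-60 + A)/(A + 80) = -4 + (-60 + A)/(80 + A))
8397 + Y(89) = 8397 + (-380 - 3*89)/(80 + 89) = 8397 + (-380 - 267)/169 = 8397 + (1/169)*(-647) = 8397 - 647/169 = 1418446/169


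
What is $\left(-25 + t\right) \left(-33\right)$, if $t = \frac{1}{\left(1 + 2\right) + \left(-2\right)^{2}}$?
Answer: $\frac{5742}{7} \approx 820.29$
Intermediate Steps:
$t = \frac{1}{7}$ ($t = \frac{1}{3 + 4} = \frac{1}{7} \approx 0.14286$)
$\left(-25 + t\right) \left(-33\right) = \left(-25 + \frac{1}{7}\right) \left(-33\right) = \left(- \frac{174}{7}\right) \left(-33\right) = \frac{5742}{7}$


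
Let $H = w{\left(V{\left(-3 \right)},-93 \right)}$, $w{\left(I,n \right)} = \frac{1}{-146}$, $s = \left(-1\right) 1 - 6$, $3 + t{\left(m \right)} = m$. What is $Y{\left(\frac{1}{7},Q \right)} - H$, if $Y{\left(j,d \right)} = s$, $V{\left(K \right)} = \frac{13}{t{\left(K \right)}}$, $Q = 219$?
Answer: $- \frac{1021}{146} \approx -6.9931$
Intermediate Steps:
$t{\left(m \right)} = -3 + m$
$s = -7$ ($s = -1 - 6 = -7$)
$V{\left(K \right)} = \frac{13}{-3 + K}$
$Y{\left(j,d \right)} = -7$
$w{\left(I,n \right)} = - \frac{1}{146}$
$H = - \frac{1}{146} \approx -0.0068493$
$Y{\left(\frac{1}{7},Q \right)} - H = -7 - - \frac{1}{146} = -7 + \frac{1}{146} = - \frac{1021}{146}$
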